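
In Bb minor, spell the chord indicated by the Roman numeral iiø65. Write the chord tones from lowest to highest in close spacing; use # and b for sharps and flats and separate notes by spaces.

Eb Gb Bb C

In Bb minor, the second degree is C, and the diatonic chord built there is a half-diminished seventh chord.
That chord is spelled C-Eb-Gb-Bb.
With the 65 figure the chord is in first inversion; from the bass Eb upward in close position it reads Eb-Gb-Bb-C.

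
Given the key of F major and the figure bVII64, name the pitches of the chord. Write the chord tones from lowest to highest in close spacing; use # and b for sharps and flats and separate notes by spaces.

Scale degree 7 in F major is E; lowering it a half step gives Eb. bVII64 is a major triad on the lowered seventh degree (the subtonic), borrowed from the parallel minor.
So the chord is Eb-G-Bb, a major triad.
The figured bass 64 indicates second inversion, placing the fifth (Bb) in the bass: Bb-Eb-G.

Bb Eb G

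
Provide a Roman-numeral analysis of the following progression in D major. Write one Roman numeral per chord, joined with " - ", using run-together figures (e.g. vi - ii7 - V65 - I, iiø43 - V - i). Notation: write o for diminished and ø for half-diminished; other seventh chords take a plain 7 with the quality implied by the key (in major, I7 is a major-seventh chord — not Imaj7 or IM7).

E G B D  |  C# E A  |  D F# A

E-G-B-D: minor seventh chord on E = scale degree 2 → ii7.
C#-E-A: major triad on A = scale degree 5 → V6.
D-F#-A has root D, degree 1 in D major, so I.

ii7 - V6 - I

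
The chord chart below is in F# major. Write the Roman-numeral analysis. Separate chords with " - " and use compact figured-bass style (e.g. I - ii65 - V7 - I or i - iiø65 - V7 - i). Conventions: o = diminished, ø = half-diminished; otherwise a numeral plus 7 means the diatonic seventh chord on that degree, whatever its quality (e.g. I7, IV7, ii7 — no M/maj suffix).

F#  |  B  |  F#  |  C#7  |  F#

F#: root F# is the tonic; major triad there is I.
B: root B is the subdominant; major triad there is IV.
F#: major triad on F# = scale degree 1 → I.
C#7: root C# is the dominant; dominant seventh chord there is V7.
F# has root F#, degree 1 in F# major, so I.

I - IV - I - V7 - I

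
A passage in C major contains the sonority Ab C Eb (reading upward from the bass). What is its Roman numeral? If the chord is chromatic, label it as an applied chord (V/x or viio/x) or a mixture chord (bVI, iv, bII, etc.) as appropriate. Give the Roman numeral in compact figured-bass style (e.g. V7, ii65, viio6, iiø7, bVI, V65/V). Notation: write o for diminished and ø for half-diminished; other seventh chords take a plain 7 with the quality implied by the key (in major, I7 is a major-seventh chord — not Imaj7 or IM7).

bVI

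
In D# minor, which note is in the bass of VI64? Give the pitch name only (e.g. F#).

VI in D# minor has root B; the chord is B-D#-F#.
The figure 64 means second inversion — the fifth is in the bass.

F#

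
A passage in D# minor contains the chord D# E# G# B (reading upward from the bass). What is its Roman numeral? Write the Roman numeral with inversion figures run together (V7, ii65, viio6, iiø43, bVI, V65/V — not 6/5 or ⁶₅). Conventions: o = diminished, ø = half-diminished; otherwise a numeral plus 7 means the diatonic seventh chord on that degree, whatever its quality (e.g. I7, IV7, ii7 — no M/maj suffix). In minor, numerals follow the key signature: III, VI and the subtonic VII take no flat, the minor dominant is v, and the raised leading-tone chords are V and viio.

iiø42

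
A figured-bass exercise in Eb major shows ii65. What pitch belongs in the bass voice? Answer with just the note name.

Ab

ii in Eb major has root F; the chord is F-Ab-C-Eb.
The figure 65 means first inversion — the third is in the bass.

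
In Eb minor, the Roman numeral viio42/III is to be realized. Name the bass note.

The applied chord viio42/III is rooted on F: F-Ab-Cb-Ebb.
The figure 42 means third inversion — the seventh is in the bass.

Ebb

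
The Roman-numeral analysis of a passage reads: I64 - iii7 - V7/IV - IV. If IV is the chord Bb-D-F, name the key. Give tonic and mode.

F major

The anchor chord is a major triad on Bb, labeled IV.
Counting down 3 scale steps from Bb places the tonic on F; a major triad on degree 4 is diatonic only in major.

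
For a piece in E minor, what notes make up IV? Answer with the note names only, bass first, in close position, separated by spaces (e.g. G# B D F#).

A C# E

Scale degree 4 in E minor is A; here the chord built on it is altered to a major triad. IV is the major subdominant, borrowed from the parallel major.
So the chord is A-C#-E, a major triad.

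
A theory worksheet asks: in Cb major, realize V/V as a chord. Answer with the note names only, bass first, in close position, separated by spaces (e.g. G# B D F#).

Db F Ab

The slash means an applied dominant: we want the dominant of V. In Cb major, V is Gb major, and its dominant is built on Db.
Building a major triad on Db gives Db-F-Ab.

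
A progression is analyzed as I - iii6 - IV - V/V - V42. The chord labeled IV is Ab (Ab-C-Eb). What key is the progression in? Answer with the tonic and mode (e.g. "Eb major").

Eb major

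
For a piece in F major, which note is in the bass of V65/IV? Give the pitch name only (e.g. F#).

A

The applied chord V65/IV is rooted on F: F-A-C-Eb.
The figure 65 means first inversion — the third is in the bass.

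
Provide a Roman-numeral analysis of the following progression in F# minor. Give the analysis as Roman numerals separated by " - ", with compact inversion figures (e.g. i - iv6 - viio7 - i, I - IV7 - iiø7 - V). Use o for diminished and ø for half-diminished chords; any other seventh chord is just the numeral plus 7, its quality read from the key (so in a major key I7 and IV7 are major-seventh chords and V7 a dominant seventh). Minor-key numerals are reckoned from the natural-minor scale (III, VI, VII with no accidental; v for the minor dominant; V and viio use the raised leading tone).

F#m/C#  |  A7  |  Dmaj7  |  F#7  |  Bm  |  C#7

i64 - V7/VI - VI7 - V7/iv - iv - V7

F#m/C#: minor triad on F# = scale degree 1 → i64.
A7 is the secondary dominant of VI (dominant seventh chord on A): V7/VI.
Dmaj7: root D is the submediant; major seventh chord there is VI7.
F#7 is the secondary dominant of iv (dominant seventh chord on F#): V7/iv.
Bm: root B is the subdominant; minor triad there is iv.
C#7: root C# is the dominant; dominant seventh chord there is V7.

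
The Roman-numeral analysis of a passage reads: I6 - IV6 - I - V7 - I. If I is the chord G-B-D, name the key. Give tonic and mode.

I is given as G-B-D — a major triad with root G.
If G is scale degree 1 and the mode makes that degree carry a major triad, the tonic is G and the mode is major.

G major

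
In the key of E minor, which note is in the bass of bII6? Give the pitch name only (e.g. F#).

bII in E minor has root F; the chord is F-A-C.
The figure 6 means first inversion — the third is in the bass.

A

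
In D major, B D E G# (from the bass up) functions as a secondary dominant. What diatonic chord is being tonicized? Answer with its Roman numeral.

The chord is a dominant seventh chord on E.
A dominant resolves down a perfect fifth: E → A. In D major, A is scale degree 5, i.e. V.

V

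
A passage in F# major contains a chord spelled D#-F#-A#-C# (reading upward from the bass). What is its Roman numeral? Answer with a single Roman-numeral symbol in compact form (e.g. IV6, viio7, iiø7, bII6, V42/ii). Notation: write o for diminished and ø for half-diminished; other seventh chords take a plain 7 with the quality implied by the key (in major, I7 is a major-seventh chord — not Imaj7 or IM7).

vi7

Stacked in thirds the chord is D#-F#-A#-C#: a minor seventh chord on D#.
D# is scale degree 6 in F# major, and a minor seventh chord on that degree is written vi7.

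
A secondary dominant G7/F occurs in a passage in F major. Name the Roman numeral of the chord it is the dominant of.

V

The chord is a dominant seventh chord on G.
A dominant resolves down a perfect fifth: G → C. In F major, C is scale degree 5, i.e. V.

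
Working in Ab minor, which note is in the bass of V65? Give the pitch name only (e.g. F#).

V in Ab minor has root Eb; the chord is Eb-G-Bb-Db.
The figure 65 means first inversion — the third is in the bass.

G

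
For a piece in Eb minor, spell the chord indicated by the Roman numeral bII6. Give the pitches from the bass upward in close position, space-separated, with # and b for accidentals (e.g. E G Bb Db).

bII6 is the Neapolitan sixth — a major triad on the lowered second degree, here in its customary first inversion. In Eb minor that root is Fb.
So the chord is Fb-Ab-Cb.
With the 6 figure the chord is in first inversion; from the bass Ab upward in close position it reads Ab-Cb-Fb.

Ab Cb Fb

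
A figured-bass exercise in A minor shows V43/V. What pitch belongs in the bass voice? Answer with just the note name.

F#

The applied chord V43/V is rooted on B: B-D#-F#-A.
The figure 43 means second inversion — the fifth is in the bass.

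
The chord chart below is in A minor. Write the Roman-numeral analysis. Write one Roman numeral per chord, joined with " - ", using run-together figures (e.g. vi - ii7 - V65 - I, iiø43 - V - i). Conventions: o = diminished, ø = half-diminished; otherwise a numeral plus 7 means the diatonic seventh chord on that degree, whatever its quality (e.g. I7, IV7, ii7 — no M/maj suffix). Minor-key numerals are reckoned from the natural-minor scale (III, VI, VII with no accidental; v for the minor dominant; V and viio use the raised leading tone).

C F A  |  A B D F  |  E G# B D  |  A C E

VI64 - iiø42 - V7 - i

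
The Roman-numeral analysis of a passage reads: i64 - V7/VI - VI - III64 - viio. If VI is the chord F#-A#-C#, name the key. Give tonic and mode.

A# minor

The chord F# is a major triad rooted on F#; its label is VI.
Counting down 5 scale steps from F# places the tonic on A#; a major triad on degree 6 is diatonic only in minor.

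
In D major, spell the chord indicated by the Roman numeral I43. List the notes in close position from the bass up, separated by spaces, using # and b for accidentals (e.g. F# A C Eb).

The numeral's case and figure indicate a major seventh chord. In D major its root, the first degree, is D.
Stacking thirds from D gives D-F#-A-C#.
The figured bass 43 indicates second inversion, placing the fifth (A) in the bass: A-C#-D-F#.

A C# D F#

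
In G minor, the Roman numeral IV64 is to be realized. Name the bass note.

G

IV in G minor has root C; the chord is C-E-G.
The figure 64 means second inversion — the fifth is in the bass.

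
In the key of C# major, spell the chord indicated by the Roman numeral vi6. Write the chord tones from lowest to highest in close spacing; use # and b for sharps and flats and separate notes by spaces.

C# E# A#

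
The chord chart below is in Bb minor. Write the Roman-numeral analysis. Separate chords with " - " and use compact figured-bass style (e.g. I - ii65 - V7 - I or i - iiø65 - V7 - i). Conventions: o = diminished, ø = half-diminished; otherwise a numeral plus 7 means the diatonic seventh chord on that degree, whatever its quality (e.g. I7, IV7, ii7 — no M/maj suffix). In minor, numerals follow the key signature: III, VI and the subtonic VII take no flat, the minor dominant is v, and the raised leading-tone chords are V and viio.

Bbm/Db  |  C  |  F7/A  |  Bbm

i6 - V/V - V65 - i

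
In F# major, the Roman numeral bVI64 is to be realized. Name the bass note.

A

bVI in F# major has root D; the chord is D-F#-A.
The figure 64 means second inversion — the fifth is in the bass.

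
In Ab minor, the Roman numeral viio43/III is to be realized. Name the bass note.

Fb

The applied chord viio43/III is rooted on Bb: Bb-Db-Fb-Abb.
The figure 43 means second inversion — the fifth is in the bass.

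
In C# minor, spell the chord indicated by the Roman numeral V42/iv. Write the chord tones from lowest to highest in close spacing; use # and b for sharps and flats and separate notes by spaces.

B C# E# G#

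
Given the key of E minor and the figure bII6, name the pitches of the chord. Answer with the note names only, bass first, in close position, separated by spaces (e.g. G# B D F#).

Scale degree 2 in E minor is F#; lowering it a half step gives F. bII6 is the Neapolitan sixth — a major triad on the lowered second degree, here in its customary first inversion.
So the chord is F-A-C, a major triad.
With the 6 figure the chord is in first inversion; from the bass A upward in close position it reads A-C-F.

A C F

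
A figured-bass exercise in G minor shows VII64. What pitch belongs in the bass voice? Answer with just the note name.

C

VII in G minor has root F; the chord is F-A-C.
The figure 64 means second inversion — the fifth is in the bass.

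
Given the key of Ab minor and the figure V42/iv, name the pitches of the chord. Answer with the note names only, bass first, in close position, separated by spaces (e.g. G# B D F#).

Gb Ab C Eb

V42/iv is a secondary dominant — the dominant seventh of iv. iv in Ab minor is Db, so the applied chord's root is Ab, a perfect fifth above.
Building a dominant seventh chord on Ab gives Ab-C-Eb-Gb.
The figured bass 42 indicates third inversion, placing the seventh (Gb) in the bass: Gb-Ab-C-Eb.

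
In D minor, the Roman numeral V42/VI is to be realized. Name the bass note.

The applied chord V42/VI is rooted on F: F-A-C-Eb.
The figure 42 means third inversion — the seventh is in the bass.

Eb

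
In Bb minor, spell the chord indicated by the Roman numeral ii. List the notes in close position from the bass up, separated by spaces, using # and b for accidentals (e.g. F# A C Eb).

C Eb G

Scale degree 2 in Bb minor is C; here the chord built on it is altered to a minor triad. ii is the minor supertonic, borrowed from the parallel major (the Dorian ii).
So the chord is C-Eb-G.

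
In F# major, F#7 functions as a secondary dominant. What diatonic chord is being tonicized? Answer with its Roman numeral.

IV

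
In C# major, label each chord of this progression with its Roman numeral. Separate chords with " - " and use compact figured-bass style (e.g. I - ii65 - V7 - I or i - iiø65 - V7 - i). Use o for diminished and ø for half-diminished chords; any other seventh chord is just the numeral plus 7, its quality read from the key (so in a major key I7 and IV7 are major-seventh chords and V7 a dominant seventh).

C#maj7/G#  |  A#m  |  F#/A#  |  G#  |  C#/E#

C#maj7/G#: major seventh chord on C# = scale degree 1 → I43.
A#m: minor triad on A# = scale degree 6 → vi.
F#/A#: major triad on F# = scale degree 4 → IV6.
G#: root G# is the dominant; major triad there is V.
C#/E# has root C#, degree 1 in C# major, so I6.

I43 - vi - IV6 - V - I6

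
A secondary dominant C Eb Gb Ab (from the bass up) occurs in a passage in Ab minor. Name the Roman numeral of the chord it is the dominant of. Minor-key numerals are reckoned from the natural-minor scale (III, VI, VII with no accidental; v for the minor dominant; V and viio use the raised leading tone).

The chord is a dominant seventh chord on Ab.
A dominant resolves down a perfect fifth: Ab → Db. In Ab minor, Db is scale degree 4, i.e. iv.

iv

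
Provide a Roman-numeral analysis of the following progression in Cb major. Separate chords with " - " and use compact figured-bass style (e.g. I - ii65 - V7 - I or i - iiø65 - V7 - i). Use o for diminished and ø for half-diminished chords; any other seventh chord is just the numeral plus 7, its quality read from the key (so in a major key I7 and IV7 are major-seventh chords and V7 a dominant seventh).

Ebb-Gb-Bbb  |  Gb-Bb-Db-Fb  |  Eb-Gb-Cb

bIII - V7 - I6

Ebb-Gb-Bbb is non-diatonic — bIII, a mixture chord from Cb minor.
Gb-Bb-Db-Fb has root Gb, degree 5 in Cb major, so V7.
Eb-Gb-Cb: root Cb is the tonic; major triad there is I6.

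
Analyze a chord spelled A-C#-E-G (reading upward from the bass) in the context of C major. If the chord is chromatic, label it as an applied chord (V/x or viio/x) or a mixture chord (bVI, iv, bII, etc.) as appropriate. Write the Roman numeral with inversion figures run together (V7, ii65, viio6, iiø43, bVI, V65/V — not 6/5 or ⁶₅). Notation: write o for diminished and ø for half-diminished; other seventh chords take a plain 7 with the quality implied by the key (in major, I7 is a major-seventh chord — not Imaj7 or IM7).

V7/ii

Stacked in thirds the chord is A-C#-E-G: a dominant seventh chord on A.
A is not a diatonic chord root with this quality in C major, but it lies a perfect fifth above D (ii), so the chord functions as an applied dominant of ii.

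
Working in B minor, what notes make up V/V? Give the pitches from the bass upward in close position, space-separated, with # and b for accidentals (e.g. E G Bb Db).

V/V is a secondary dominant — the dominant triad of V. V in B minor is F#, so the applied chord's root is C#, a perfect fifth above.
Building a major triad on C# gives C#-E#-G#.

C# E# G#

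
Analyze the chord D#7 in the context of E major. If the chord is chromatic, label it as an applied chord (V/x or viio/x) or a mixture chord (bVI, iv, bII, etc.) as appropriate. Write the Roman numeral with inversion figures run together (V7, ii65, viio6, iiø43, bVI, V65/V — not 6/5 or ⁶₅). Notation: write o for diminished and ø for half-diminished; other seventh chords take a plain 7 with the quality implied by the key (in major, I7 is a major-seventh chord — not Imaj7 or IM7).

V7/iii

Stacked in thirds the chord is D#-F##-A#-C#: a dominant seventh chord on D#.
D# is not a diatonic chord root with this quality in E major, but it lies a perfect fifth above G# (iii), so the chord functions as an applied dominant of iii.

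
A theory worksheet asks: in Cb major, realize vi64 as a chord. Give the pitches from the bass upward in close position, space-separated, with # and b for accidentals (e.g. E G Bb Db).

In Cb major, the sixth degree is Ab, and the diatonic chord built there is a minor triad.
Stacking thirds from Ab gives Ab-Cb-Eb.
The figured bass 64 indicates second inversion, placing the fifth (Eb) in the bass: Eb-Ab-Cb.

Eb Ab Cb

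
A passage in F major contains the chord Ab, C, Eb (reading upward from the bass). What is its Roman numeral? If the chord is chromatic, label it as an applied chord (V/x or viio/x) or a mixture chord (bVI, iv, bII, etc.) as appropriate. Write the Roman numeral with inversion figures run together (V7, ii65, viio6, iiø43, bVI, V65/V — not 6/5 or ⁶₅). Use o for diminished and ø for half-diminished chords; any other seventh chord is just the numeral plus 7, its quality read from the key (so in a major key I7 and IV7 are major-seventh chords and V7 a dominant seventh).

bIII

Stacked in thirds the chord is Ab-C-Eb: a major triad on Ab.
Ab is the lowered third degree of F major (diatonic 3 would be A). This is a major triad on the lowered third degree, borrowed from the parallel minor.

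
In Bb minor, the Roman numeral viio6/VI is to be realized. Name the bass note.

The applied chord viio6/VI is rooted on F: F-Ab-Cb.
The figure 6 means first inversion — the third is in the bass.

Ab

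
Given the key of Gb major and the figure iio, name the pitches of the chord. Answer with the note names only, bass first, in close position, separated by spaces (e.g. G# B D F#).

Ab Cb Ebb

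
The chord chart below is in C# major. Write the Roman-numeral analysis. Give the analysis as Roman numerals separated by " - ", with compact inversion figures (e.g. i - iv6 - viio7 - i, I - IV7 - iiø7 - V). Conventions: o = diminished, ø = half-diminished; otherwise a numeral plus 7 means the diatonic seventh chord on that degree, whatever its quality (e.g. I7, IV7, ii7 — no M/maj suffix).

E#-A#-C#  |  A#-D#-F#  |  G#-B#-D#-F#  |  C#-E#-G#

E#-A#-C# has root A#, degree 6 in C# major, so vi64.
A#-D#-F#: minor triad on D# = scale degree 2 → ii64.
G#-B#-D#-F# has root G#, degree 5 in C# major, so V7.
C#-E#-G# has root C#, degree 1 in C# major, so I.

vi64 - ii64 - V7 - I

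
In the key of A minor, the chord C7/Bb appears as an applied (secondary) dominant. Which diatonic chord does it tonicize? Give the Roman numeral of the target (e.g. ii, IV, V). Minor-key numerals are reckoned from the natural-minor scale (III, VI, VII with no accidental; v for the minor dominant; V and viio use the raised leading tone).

The chord is a dominant seventh chord on C.
A dominant resolves down a perfect fifth: C → F. In A minor, F is scale degree 6, i.e. VI.

VI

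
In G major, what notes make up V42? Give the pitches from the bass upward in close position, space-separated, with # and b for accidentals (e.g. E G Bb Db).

The numeral's case and figure indicate a dominant seventh chord. In G major its root, the fifth degree, is D.
Stacking thirds from D gives D-F#-A-C.
With the 42 figure the chord is in third inversion; from the bass C upward in close position it reads C-D-F#-A.

C D F# A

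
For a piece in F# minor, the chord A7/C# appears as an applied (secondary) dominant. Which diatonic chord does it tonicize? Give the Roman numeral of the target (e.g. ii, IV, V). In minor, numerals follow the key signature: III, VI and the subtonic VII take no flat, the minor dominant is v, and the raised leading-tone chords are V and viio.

The chord is a dominant seventh chord on A.
A dominant resolves down a perfect fifth: A → D. In F# minor, D is scale degree 6, i.e. VI.

VI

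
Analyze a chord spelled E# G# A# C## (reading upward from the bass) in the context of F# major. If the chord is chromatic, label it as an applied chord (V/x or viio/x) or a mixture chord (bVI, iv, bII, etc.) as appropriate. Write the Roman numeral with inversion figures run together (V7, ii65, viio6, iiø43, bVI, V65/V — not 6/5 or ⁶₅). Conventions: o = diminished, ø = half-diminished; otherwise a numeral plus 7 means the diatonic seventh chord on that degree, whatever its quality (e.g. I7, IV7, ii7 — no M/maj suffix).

V43/vi

The pitches A#-C##-E#-G# form a dominant seventh chord rooted on A#.
A# is not a diatonic chord root with this quality in F# major, but it lies a perfect fifth above D# (vi), so the chord functions as an applied dominant of vi.
With E# in the bass the chord is in second inversion, so the figured bass is 43.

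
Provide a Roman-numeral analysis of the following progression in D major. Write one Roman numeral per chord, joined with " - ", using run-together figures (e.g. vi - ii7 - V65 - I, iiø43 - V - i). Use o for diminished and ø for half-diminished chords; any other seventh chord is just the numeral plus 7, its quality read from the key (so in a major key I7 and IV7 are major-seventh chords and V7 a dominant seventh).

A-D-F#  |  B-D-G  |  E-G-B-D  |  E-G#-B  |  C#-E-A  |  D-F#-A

I64 - IV6 - ii7 - V/V - V6 - I

A-D-F# has root D, degree 1 in D major, so I64.
B-D-G: major triad on G = scale degree 4 → IV6.
E-G-B-D: root E is the supertonic; minor seventh chord there is ii7.
E-G#-B: chromatic; E is V of V, so V/V.
C#-E-A: root A is the dominant; major triad there is V6.
D-F#-A has root D, degree 1 in D major, so I.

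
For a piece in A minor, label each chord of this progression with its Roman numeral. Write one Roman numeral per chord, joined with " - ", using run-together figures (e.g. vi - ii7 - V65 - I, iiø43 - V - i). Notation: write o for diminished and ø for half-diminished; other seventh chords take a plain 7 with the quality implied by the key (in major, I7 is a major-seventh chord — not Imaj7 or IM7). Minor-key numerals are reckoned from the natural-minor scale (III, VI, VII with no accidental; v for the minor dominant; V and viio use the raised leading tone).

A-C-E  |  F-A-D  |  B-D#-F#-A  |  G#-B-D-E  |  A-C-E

i - iv6 - V7/V - V65 - i

A-C-E: minor triad on A = scale degree 1 → i.
F-A-D has root D, degree 4 in A minor, so iv6.
B-D#-F#-A: a dominant seventh chord on B, the applied dominant of V → V7/V.
G#-B-D-E: root E is the dominant; dominant seventh chord there is V65.
A-C-E has root A, degree 1 in A minor, so i.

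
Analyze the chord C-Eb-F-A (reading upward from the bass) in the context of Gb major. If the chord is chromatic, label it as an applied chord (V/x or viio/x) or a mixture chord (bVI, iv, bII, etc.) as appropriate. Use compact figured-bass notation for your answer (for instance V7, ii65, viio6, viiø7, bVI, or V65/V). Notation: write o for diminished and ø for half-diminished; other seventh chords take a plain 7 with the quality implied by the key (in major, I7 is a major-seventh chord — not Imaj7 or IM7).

V43/iii

The pitches F-A-C-Eb form a dominant seventh chord rooted on F.
F is not a diatonic chord root with this quality in Gb major, but it lies a perfect fifth above Bb (iii), so the chord functions as an applied dominant of iii.
With C in the bass the chord is in second inversion, so the figured bass is 43.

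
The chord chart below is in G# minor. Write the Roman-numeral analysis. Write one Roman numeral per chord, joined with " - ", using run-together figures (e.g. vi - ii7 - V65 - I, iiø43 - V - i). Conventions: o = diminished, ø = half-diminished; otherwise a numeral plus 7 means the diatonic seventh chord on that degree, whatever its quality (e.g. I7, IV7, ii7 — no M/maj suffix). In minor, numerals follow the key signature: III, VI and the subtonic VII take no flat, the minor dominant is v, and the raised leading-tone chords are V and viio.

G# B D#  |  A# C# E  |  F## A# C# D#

G#-B-D#: minor triad on G# = scale degree 1 → i.
A#-C#-E: diminished triad on A# = scale degree 2 → iio.
F##-A#-C#-D#: dominant seventh chord on D# = scale degree 5 → V65.

i - iio - V65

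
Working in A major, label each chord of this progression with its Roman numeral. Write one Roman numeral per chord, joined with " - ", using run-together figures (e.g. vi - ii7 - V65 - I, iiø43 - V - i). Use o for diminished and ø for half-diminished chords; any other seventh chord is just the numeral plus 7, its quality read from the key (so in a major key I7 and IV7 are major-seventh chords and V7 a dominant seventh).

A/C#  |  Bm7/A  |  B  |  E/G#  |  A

A/C#: root A is the tonic; major triad there is I6.
Bm7/A: minor seventh chord on B = scale degree 2 → ii42.
B: chromatic; B is V of V, so V/V.
E/G#: root E is the dominant; major triad there is V6.
A: major triad on A = scale degree 1 → I.

I6 - ii42 - V/V - V6 - I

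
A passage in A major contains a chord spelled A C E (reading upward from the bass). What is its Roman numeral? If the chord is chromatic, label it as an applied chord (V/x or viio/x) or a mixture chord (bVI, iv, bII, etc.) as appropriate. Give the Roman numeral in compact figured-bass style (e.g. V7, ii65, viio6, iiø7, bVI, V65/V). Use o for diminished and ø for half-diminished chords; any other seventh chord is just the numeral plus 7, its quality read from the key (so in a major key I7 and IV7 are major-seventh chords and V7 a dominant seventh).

The pitches A-C-E form a minor triad rooted on A.
A is the first degree of A major. This is the minor tonic, borrowed from the parallel minor.

i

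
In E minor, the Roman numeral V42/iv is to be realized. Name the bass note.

D

The applied chord V42/iv is rooted on E: E-G#-B-D.
The figure 42 means third inversion — the seventh is in the bass.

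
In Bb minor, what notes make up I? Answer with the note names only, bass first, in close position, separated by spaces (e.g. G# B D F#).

Bb D F

Scale degree 1 in Bb minor is Bb; here the chord built on it is altered to a major triad. I is the major tonic (Picardy third), borrowed from the parallel major.
So the chord is Bb-D-F, a major triad.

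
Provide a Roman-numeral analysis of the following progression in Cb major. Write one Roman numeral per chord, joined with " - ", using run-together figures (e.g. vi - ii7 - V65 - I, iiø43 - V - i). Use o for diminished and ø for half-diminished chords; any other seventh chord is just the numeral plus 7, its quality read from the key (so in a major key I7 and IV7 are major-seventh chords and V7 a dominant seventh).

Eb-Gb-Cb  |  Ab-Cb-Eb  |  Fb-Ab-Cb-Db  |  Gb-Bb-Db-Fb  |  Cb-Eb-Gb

I6 - vi - ii65 - V7 - I

Eb-Gb-Cb: major triad on Cb = scale degree 1 → I6.
Ab-Cb-Eb: minor triad on Ab = scale degree 6 → vi.
Fb-Ab-Cb-Db has root Db, degree 2 in Cb major, so ii65.
Gb-Bb-Db-Fb: dominant seventh chord on Gb = scale degree 5 → V7.
Cb-Eb-Gb: root Cb is the tonic; major triad there is I.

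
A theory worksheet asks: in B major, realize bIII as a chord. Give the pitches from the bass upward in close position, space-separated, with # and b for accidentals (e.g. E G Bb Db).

D F# A

Scale degree 3 in B major is D#; lowering it a half step gives D. bIII is a major triad on the lowered third degree, borrowed from the parallel minor.
So the chord is D-F#-A, a major triad.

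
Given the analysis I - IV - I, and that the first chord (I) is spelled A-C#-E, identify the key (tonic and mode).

A major

I is given as A-C#-E — a major triad with root A.
If A is scale degree 1 and the mode makes that degree carry a major triad, the tonic is A and the mode is major.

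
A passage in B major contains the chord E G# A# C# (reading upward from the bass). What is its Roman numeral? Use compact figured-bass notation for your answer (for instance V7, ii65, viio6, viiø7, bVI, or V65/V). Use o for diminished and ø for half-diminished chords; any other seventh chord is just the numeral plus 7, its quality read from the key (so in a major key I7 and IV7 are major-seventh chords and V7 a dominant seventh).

Stacked in thirds the chord is A#-C#-E-G#: a half-diminished seventh chord on A#.
In B major, A# is the leading tone; the diatonic half-diminished seventh chord there is viiø7.
With E in the bass the chord is in second inversion, so the figured bass is 43.

viiø43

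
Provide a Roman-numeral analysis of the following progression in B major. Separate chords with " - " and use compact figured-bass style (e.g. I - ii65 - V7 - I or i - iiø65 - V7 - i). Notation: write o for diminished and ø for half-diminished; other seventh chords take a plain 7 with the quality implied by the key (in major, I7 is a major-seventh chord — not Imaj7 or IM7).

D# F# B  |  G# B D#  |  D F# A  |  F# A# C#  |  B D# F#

I6 - vi - bIII - V - I

D#-F#-B has root B, degree 1 in B major, so I6.
G#-B-D#: root G# is the submediant; minor triad there is vi.
D-F#-A: D with this quality isn't in the key; it's bIII, borrowed from the parallel minor.
F#-A#-C#: root F# is the dominant; major triad there is V.
B-D#-F# has root B, degree 1 in B major, so I.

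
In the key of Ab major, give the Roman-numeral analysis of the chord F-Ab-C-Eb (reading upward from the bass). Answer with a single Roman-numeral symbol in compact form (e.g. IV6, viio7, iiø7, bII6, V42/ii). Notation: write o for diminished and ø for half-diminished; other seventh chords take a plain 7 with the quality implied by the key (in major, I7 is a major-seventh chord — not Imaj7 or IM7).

The pitches F-Ab-C-Eb form a minor seventh chord rooted on F.
In Ab major, F is the submediant; the diatonic minor seventh chord there is vi7.

vi7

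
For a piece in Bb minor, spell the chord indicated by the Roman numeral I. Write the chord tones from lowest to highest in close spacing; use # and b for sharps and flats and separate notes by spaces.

Bb D F

Scale degree 1 in Bb minor is Bb; here the chord built on it is altered to a major triad. I is the major tonic (Picardy third), borrowed from the parallel major.
So the chord is Bb-D-F, a major triad.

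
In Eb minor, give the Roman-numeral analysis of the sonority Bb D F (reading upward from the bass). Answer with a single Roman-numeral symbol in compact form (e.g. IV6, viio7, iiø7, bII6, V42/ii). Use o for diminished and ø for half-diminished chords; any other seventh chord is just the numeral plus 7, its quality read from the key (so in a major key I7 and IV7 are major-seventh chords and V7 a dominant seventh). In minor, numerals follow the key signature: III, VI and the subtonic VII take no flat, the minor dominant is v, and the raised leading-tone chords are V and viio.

The pitches Bb-D-F form a major triad rooted on Bb.
In Eb minor, Bb is the dominant; the diatonic major triad there is V.

V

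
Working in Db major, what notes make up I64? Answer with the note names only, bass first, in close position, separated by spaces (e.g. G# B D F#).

Ab Db F

In Db major, the tonic is Db, and the diatonic chord built there is a major triad.
That chord is spelled Db-F-Ab.
The figured bass 64 indicates second inversion, placing the fifth (Ab) in the bass: Ab-Db-F.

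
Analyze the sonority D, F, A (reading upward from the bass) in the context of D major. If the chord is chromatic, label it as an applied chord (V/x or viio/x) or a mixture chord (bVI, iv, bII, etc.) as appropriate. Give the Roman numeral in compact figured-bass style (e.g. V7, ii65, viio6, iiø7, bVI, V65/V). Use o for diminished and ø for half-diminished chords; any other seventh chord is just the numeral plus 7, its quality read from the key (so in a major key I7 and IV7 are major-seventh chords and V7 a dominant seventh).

i

Stacked in thirds the chord is D-F-A: a minor triad on D.
D is the first degree of D major. This is the minor tonic, borrowed from the parallel minor.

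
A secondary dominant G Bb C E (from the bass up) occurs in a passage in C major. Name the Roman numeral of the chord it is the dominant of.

IV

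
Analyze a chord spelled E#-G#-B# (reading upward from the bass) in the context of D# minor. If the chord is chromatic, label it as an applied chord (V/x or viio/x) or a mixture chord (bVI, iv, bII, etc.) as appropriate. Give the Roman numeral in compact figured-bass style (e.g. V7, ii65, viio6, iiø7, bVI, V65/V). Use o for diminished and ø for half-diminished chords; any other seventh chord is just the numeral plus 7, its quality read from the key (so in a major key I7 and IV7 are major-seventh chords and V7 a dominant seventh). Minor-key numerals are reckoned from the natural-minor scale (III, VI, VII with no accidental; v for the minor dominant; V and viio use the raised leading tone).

The pitches E#-G#-B# form a minor triad rooted on E#.
E# is the second degree of D# minor. This is the minor supertonic, borrowed from the parallel major (the Dorian ii).

ii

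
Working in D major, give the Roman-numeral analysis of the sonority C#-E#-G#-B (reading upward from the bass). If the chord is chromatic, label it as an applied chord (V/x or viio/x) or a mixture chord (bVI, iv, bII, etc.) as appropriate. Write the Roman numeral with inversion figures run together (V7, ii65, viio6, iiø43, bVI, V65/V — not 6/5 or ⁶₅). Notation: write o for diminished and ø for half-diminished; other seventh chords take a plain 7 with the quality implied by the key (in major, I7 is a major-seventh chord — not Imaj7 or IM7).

Stacked in thirds the chord is C#-E#-G#-B: a dominant seventh chord on C#.
C# is not a diatonic chord root with this quality in D major, but it lies a perfect fifth above F# (iii), so the chord functions as an applied dominant of iii.

V7/iii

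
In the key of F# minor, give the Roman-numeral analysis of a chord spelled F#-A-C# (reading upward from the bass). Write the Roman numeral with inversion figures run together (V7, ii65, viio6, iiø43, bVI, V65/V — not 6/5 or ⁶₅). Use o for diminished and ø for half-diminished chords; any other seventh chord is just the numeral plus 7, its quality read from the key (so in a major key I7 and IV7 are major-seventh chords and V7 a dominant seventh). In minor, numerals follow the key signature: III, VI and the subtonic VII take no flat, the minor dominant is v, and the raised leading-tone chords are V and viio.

Stacked in thirds the chord is F#-A-C#: a minor triad on F#.
F# is scale degree 1 in F# minor, and a minor triad on that degree is written i.

i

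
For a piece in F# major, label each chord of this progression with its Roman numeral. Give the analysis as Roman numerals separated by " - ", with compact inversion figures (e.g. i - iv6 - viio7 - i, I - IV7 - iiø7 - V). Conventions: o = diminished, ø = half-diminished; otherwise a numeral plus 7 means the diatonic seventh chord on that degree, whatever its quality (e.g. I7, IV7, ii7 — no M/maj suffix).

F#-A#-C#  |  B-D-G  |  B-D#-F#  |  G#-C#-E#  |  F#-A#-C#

I - bII6 - IV - V64 - I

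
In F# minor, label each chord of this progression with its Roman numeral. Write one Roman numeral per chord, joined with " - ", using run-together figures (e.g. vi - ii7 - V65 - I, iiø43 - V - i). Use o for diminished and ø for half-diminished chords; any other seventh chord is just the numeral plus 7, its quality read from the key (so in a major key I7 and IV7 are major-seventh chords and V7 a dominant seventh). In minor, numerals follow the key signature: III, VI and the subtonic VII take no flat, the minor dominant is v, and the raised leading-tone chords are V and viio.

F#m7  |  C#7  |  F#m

F#m7: minor seventh chord on F# = scale degree 1 → i7.
C#7: root C# is the dominant; dominant seventh chord there is V7.
F#m: root F# is the tonic; minor triad there is i.

i7 - V7 - i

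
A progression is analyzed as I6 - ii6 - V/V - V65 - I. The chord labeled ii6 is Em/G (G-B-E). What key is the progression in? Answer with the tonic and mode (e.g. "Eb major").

The chord Em/G is a minor triad rooted on E; its label is ii6.
If E is scale degree 2 and the mode makes that degree carry a minor triad, the tonic is D and the mode is major.

D major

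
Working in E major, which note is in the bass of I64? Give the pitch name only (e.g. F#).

B

I in E major has root E; the chord is E-G#-B.
The figure 64 means second inversion — the fifth is in the bass.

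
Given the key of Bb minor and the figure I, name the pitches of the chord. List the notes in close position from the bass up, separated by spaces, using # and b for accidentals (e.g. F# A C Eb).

Bb D F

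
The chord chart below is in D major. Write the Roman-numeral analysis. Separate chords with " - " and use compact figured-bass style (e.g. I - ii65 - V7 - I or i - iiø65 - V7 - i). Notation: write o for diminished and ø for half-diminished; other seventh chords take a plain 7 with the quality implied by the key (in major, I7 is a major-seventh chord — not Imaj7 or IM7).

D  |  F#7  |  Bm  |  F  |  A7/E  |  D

I - V7/vi - vi - bIII - V43 - I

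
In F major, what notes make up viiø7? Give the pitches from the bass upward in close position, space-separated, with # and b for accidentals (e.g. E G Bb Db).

E G Bb D

In F major, the leading tone is E, and the diatonic chord built there is a half-diminished seventh chord.
Stacking thirds from E gives E-G-Bb-D.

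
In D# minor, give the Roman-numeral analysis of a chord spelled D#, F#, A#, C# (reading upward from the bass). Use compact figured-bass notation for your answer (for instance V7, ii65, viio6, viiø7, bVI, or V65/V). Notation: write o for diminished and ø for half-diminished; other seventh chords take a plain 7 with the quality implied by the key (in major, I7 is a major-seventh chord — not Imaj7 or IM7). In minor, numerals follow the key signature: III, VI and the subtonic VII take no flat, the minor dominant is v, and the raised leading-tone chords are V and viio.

i7

Stacked in thirds the chord is D#-F#-A#-C#: a minor seventh chord on D#.
D# is scale degree 1 in D# minor, and a minor seventh chord on that degree is written i7.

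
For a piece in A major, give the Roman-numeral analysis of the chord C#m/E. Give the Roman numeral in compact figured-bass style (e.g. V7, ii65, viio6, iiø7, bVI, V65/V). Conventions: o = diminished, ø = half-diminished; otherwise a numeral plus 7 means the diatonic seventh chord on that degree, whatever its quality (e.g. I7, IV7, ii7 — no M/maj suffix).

The pitches C#-E-G# form a minor triad rooted on C#.
C# is scale degree 3 in A major, and a minor triad on that degree is written iii.
With E in the bass the chord is in first inversion, so the figured bass is 6.

iii6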